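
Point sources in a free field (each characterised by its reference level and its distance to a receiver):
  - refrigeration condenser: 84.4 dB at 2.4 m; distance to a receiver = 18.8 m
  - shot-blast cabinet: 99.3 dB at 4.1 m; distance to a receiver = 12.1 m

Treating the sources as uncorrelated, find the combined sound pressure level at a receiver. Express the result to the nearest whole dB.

90 dB

Propagate each source to the receiver with L = L_ref − 20·log₁₀(r/r_ref), then add intensities.
refrigeration condenser: 84.4 − 20·log₁₀(18.8/2.4) = 84.4 − 17.88 = 66.52 dB.
shot-blast cabinet: 99.3 − 20·log₁₀(12.1/4.1) = 99.3 − 9.40 = 89.90 dB.
Σ 10^(L/10) = 9.817e+08 → L_total = 10·log₁₀(9.817e+08) = 89.92 dB.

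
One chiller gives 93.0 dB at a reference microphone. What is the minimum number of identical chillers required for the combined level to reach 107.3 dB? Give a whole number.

27

N identical sources give L₁ + 10·log₁₀ N, so require 10·log₁₀ N ≥ 107.3 − 93.0 = 14.3 dB.
N ≥ 10^(14.3/10) = 26.915, so N = 27.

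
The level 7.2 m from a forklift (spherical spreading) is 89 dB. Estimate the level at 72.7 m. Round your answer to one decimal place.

68.9 dB

For a point source, L₂ = L₁ − 20·log₁₀(r₂/r₁).
L₂ = 89 − 20·log₁₀(72.7/7.2) = 89 − 20.084 = 68.92 dB.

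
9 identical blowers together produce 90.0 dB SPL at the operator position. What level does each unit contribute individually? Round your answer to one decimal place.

Dividing the total intensity by 9 lowers the level by 10·log₁₀ 9 = 9.542 dB: L₁ = 90.0 − 9.542.

80.5 dB SPL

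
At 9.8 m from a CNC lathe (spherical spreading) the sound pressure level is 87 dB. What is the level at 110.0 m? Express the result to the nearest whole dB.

Point-source attenuation: ΔL = 20·log₁₀(r₂/r₁) = 20·log₁₀(110.0/9.8) = 21.003 dB.
L₂ = 87 − 20·log₁₀(110.0/9.8) = 87 − 21.003 = 66.00 dB.

66 dB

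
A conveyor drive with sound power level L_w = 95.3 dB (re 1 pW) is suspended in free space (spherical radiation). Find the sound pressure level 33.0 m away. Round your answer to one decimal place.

53.9 dB

The power spreads over a sphere of area 4π·r², so L_p = L_w − 10·log₁₀(4π·r²).
4π·r² = 1.368e+04 m², 10·log₁₀ of that is 41.362 dB.
L_p = 95.3 − 41.362 = 53.94 dB.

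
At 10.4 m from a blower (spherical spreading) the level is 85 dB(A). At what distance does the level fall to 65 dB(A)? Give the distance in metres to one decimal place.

104.0 m

For a point source L₁ − L₂ = 20·log₁₀(r₂/r₁), so r₂ = r₁·10^((L₁−L₂)/20).
r₂ = 10.4·10^((85−65)/20) = 10.4·10^(20.0/20) = 104.00 m.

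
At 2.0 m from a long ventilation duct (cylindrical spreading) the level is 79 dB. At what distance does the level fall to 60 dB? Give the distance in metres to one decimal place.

Line-source spreading drops the level by 10·log₁₀(r₂/r₁); inverting, r₂/r₁ = 10^(ΔL/10).
r₂ = 2.0·10^((79−60)/10) = 2.0·10^(19.0/10) = 158.87 m.

158.9 m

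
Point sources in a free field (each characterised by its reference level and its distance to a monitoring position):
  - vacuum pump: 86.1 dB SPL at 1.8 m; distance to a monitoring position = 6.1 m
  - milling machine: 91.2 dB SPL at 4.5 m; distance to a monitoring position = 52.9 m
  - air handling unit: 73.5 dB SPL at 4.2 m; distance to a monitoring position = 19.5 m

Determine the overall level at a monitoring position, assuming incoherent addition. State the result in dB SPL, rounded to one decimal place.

76.6 dB SPL

Propagate each source to the receiver with L = L_ref − 20·log₁₀(r/r_ref), then add intensities.
vacuum pump: 86.1 − 20·log₁₀(6.1/1.8) = 86.1 − 10.60 = 75.50 dB SPL.
milling machine: 91.2 − 20·log₁₀(52.9/4.5) = 91.2 − 21.40 = 69.80 dB SPL.
air handling unit: 73.5 − 20·log₁₀(19.5/4.2) = 73.5 − 13.34 = 60.16 dB SPL.
Σ 10^(L/10) = 4.605e+07 → L_total = 10·log₁₀(4.605e+07) = 76.63 dB SPL.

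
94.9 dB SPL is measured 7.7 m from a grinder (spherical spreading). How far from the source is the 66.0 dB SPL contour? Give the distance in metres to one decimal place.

Point-source spreading drops the level by 20·log₁₀(r₂/r₁); inverting, r₂/r₁ = 10^(ΔL/20).
r₂ = 7.7·10^((94.9−66.0)/20) = 7.7·10^(28.9/20) = 214.53 m.

214.5 m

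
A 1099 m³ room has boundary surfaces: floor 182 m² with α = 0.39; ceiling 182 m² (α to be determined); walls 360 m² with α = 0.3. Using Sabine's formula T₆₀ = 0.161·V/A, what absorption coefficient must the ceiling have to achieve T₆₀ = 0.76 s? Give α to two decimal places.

0.30

Required total absorption A = 0.161·1099/0.76 = 232.81 m².
Absorption from the other surfaces = 182·0.39 + 360·0.3 = 178.98 m², so the ceiling must supply 53.83 m² over 182 m².
α = 53.83/182 = 0.296.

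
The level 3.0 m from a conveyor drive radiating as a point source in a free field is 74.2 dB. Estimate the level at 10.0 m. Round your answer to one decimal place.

63.7 dB

Point-source attenuation: ΔL = 20·log₁₀(r₂/r₁) = 20·log₁₀(10.0/3.0) = 10.458 dB.
L₂ = 74.2 − 20·log₁₀(10.0/3.0) = 74.2 − 10.458 = 63.74 dB.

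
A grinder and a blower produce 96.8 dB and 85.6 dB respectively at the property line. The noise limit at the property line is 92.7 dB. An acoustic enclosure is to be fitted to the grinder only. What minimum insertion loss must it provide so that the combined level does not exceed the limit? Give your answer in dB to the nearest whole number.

Everything except the grinder sums to 10^(85.6/10) = 3.631e+08 in linear terms, 85.60 dB.
The limit corresponds to 10^(92.7/10) = 1.862e+09; subtracting the fixed part leaves 1.499e+09 for the grinder, i.e. 91.76 dB.
So the grinder must be reduced from 96.8 to 91.76 dB: IL = 5.04 dB.

5 dB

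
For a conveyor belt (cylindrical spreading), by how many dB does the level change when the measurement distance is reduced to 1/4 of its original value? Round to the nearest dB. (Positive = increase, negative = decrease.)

Line-source spreading: ΔL = −10·log₁₀(r₂/r₁).
ΔL = −10·log₁₀(0.25) = +6.02 dB.

+6 dB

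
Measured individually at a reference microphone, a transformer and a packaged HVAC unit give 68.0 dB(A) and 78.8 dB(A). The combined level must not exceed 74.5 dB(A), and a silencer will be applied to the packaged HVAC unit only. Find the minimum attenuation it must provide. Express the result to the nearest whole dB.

5 dB

Everything except the packaged HVAC unit sums to 10^(68.0/10) = 6.310e+06 in linear terms, 68.00 dB(A).
The limit corresponds to 10^(74.5/10) = 2.818e+07; subtracting the fixed part leaves 2.187e+07 for the packaged HVAC unit, i.e. 73.40 dB(A).
So the packaged HVAC unit must be reduced from 78.8 to 73.40 dB(A): IL = 5.40 dB.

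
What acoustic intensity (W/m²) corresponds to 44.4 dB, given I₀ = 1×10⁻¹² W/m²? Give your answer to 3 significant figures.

2.75e-08 W/m²

L = 10·log₁₀(I/I₀) ⇒ I = I₀·10^(L/10) = 10⁻¹² × 10^4.44.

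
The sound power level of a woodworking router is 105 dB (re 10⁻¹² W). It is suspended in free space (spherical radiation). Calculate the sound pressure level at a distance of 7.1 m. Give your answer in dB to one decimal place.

77.0 dB

L_p = L_w − 10·log₁₀(4π·r²) with r = 7.1 m.
4π·r² = 633.5 m², 10·log₁₀ of that is 28.017 dB.
L_p = 105 − 28.017 = 76.98 dB.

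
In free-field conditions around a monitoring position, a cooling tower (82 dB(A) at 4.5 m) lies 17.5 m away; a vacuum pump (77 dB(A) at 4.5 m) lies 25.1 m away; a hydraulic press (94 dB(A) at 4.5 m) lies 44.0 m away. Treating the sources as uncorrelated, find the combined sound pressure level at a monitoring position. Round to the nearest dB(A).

76 dB(A)

First find each source's level at the receiver (point-source: −20·log₁₀(r/r_ref)), then combine on an intensity basis.
cooling tower: 82 − 20·log₁₀(17.5/4.5) = 82 − 11.80 = 70.20 dB(A).
vacuum pump: 77 − 20·log₁₀(25.1/4.5) = 77 − 14.93 = 62.07 dB(A).
hydraulic press: 94 − 20·log₁₀(44.0/4.5) = 94 − 19.80 = 74.20 dB(A).
Σ 10^(L/10) = 3.836e+07 → L_total = 10·log₁₀(3.836e+07) = 75.84 dB(A).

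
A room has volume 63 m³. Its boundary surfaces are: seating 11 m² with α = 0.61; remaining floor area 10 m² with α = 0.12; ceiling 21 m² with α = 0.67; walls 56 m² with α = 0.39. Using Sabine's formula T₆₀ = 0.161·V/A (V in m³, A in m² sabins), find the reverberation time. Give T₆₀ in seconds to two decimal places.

0.23 s

Summing Sᵢαᵢ: 11·0.61 + 10·0.12 + 21·0.67 + 56·0.39 = 43.82 m².
T₆₀ = 0.161 × 63 / 43.82 = 0.231 s.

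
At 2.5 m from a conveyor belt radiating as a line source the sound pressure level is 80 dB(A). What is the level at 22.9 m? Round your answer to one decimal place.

70.4 dB(A)

Cylindrical spreading from a line source gives a 10·log₁₀(r₂/r₁) drop.
L₂ = 80 − 10·log₁₀(22.9/2.5) = 80 − 9.619 = 70.38 dB(A).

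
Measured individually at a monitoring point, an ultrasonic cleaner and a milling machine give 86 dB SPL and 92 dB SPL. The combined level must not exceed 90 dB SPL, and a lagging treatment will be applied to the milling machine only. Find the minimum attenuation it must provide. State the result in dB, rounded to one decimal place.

4.2 dB

Fixed contribution from the other source: Σ 10^(L/10) = 10^(86/10) = 3.981e+08 (86.00 dB SPL).
The limit corresponds to 10^(90/10) = 1.000e+09; subtracting the fixed part leaves 6.019e+08 for the milling machine, i.e. 87.80 dB SPL.
Required insertion loss = 92 − 87.80 = 4.20 dB.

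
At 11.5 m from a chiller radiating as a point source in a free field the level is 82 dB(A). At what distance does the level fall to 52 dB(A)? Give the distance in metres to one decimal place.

363.7 m

Point-source spreading drops the level by 20·log₁₀(r₂/r₁); inverting, r₂/r₁ = 10^(ΔL/20).
r₂ = 11.5·10^((82−52)/20) = 11.5·10^(30.0/20) = 363.66 m.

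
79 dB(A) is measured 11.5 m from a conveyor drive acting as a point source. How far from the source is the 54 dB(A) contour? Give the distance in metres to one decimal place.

204.5 m

For a point source L₁ − L₂ = 20·log₁₀(r₂/r₁), so r₂ = r₁·10^((L₁−L₂)/20).
r₂ = 11.5·10^((79−54)/20) = 11.5·10^(25.0/20) = 204.50 m.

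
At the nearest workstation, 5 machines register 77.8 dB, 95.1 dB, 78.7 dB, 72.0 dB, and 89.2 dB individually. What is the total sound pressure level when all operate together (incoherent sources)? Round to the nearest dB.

For uncorrelated sources the intensities add, so convert each level to linear form, sum, and take 10·log₁₀ of the total.
Σ 10^(L/10) = 10^(77.8/10) + 10^(95.1/10) + 10^(78.7/10) + 10^(72.0/10) + 10^(89.2/10) = 4.218e+09.
L_total = 10·log₁₀(4.218e+09) = 96.25 dB.

96 dB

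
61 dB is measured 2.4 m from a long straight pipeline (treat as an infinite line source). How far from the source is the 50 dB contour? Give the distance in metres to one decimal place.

Line-source spreading drops the level by 10·log₁₀(r₂/r₁); inverting, r₂/r₁ = 10^(ΔL/10).
r₂ = 2.4·10^((61−50)/10) = 2.4·10^(11.0/10) = 30.21 m.

30.2 m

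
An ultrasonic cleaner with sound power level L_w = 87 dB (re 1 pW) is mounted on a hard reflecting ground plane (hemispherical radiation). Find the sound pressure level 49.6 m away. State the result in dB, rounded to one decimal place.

45.1 dB

The power spreads over a hemisphere of area 2π·r², so L_p = L_w − 10·log₁₀(2π·r²).
2π·r² = 1.546e+04 m², 10·log₁₀ of that is 41.891 dB.
L_p = 87 − 41.891 = 45.11 dB.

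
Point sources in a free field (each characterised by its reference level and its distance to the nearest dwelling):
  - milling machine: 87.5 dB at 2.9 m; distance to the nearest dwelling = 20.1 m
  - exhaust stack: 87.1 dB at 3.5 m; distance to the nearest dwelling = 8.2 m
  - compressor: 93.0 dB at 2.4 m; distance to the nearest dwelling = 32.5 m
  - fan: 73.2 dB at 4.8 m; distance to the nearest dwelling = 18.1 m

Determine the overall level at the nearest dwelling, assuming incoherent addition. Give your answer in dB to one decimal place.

Apply inverse-square spreading to bring every level to the receiver, then sum 10^(L/10).
milling machine: 87.5 − 20·log₁₀(20.1/2.9) = 87.5 − 16.82 = 70.68 dB.
exhaust stack: 87.1 − 20·log₁₀(8.2/3.5) = 87.1 − 7.39 = 79.71 dB.
compressor: 93.0 − 20·log₁₀(32.5/2.4) = 93.0 − 22.63 = 70.37 dB.
fan: 73.2 − 20·log₁₀(18.1/4.8) = 73.2 − 11.53 = 61.67 dB.
Σ 10^(L/10) = 1.175e+08 → L_total = 10·log₁₀(1.175e+08) = 80.70 dB.

80.7 dB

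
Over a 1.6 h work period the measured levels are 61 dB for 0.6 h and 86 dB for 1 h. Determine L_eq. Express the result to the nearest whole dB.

84 dB

L_eq = 10·log₁₀[(1/T)·Σ tᵢ·10^(Lᵢ/10)] with T = 1.6 h.
Σ tᵢ·10^(Lᵢ/10) = 0.6·10^(61/10) + 1·10^(86/10) = 3.989e+08.
L_eq = 10·log₁₀(3.989e+08/1.6) = 83.97 dB.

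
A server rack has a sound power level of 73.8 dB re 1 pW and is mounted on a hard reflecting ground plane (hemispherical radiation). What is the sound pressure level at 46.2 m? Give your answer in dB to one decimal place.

Free-field hemispherical radiation: L_p = L_w − 10·log₁₀(2π·r²), r = 46.2 m.
2π·r² = 1.341e+04 m², 10·log₁₀ of that is 41.275 dB.
L_p = 73.8 − 41.275 = 32.53 dB.

32.5 dB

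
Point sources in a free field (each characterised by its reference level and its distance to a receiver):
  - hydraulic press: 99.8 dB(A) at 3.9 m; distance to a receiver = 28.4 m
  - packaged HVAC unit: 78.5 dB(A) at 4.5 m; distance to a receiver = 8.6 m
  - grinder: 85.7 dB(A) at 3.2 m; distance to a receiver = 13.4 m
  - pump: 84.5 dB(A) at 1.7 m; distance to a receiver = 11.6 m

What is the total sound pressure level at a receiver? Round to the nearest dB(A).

84 dB(A)

First find each source's level at the receiver (point-source: −20·log₁₀(r/r_ref)), then combine on an intensity basis.
hydraulic press: 99.8 − 20·log₁₀(28.4/3.9) = 99.8 − 17.25 = 82.55 dB(A).
packaged HVAC unit: 78.5 − 20·log₁₀(8.6/4.5) = 78.5 − 5.63 = 72.87 dB(A).
grinder: 85.7 − 20·log₁₀(13.4/3.2) = 85.7 − 12.44 = 73.26 dB(A).
pump: 84.5 − 20·log₁₀(11.6/1.7) = 84.5 − 16.68 = 67.82 dB(A).
Σ 10^(L/10) = 2.267e+08 → L_total = 10·log₁₀(2.267e+08) = 83.55 dB(A).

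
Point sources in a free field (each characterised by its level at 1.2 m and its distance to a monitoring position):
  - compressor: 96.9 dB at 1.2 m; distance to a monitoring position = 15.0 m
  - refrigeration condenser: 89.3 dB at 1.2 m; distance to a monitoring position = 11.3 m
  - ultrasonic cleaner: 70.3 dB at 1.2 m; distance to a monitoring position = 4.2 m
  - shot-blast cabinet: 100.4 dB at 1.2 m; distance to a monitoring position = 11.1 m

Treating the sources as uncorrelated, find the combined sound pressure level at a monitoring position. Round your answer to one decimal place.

First find each source's level at the receiver (point-source: −20·log₁₀(r/r_ref)), then combine on an intensity basis.
compressor: 96.9 − 20·log₁₀(15.0/1.2) = 96.9 − 21.94 = 74.96 dB.
refrigeration condenser: 89.3 − 20·log₁₀(11.3/1.2) = 89.3 − 19.48 = 69.82 dB.
ultrasonic cleaner: 70.3 − 20·log₁₀(4.2/1.2) = 70.3 − 10.88 = 59.42 dB.
shot-blast cabinet: 100.4 − 20·log₁₀(11.1/1.2) = 100.4 − 19.32 = 81.08 dB.
Σ 10^(L/10) = 1.700e+08 → L_total = 10·log₁₀(1.700e+08) = 82.30 dB.

82.3 dB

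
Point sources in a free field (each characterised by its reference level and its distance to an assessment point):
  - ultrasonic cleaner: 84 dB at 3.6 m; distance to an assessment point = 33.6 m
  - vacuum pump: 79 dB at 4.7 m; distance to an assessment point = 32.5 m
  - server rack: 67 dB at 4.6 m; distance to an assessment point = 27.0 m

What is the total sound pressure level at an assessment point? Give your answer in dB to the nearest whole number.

67 dB

Propagate each source to the receiver with L = L_ref − 20·log₁₀(r/r_ref), then add intensities.
ultrasonic cleaner: 84 − 20·log₁₀(33.6/3.6) = 84 − 19.40 = 64.60 dB.
vacuum pump: 79 − 20·log₁₀(32.5/4.7) = 79 − 16.80 = 62.20 dB.
server rack: 67 − 20·log₁₀(27.0/4.6) = 67 − 15.37 = 51.63 dB.
Σ 10^(L/10) = 4.690e+06 → L_total = 10·log₁₀(4.690e+06) = 66.71 dB.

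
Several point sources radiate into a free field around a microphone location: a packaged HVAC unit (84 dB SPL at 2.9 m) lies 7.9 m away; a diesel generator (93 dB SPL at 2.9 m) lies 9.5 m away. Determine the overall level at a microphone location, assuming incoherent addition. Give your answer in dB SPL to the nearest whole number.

83 dB SPL

First find each source's level at the receiver (point-source: −20·log₁₀(r/r_ref)), then combine on an intensity basis.
packaged HVAC unit: 84 − 20·log₁₀(7.9/2.9) = 84 − 8.70 = 75.30 dB SPL.
diesel generator: 93 − 20·log₁₀(9.5/2.9) = 93 − 10.31 = 82.69 dB SPL.
Σ 10^(L/10) = 2.198e+08 → L_total = 10·log₁₀(2.198e+08) = 83.42 dB SPL.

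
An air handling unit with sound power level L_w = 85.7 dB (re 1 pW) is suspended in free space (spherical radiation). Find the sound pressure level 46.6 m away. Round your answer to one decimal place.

L_p = L_w − 10·log₁₀(4π·r²) with r = 46.6 m.
4π·r² = 2.729e+04 m², 10·log₁₀ of that is 44.360 dB.
L_p = 85.7 − 44.360 = 41.34 dB.

41.3 dB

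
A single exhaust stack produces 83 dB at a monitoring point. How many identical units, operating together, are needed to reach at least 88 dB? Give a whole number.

4

The shortfall is 88 − 83 = 5.0 dB, and N units add 10·log₁₀ N, so need 10·log₁₀ N ≥ 5.0.
N ≥ 10^(5.0/10) = 3.162, so N = 4.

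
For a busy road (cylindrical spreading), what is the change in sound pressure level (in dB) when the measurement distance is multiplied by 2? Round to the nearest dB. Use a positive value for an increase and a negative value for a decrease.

-3 dB

A line source loses 3 dB per doubling of distance; generally ΔL = −10·log₁₀(r₂/r₁).
ΔL = −10·log₁₀(2) = -3.01 dB.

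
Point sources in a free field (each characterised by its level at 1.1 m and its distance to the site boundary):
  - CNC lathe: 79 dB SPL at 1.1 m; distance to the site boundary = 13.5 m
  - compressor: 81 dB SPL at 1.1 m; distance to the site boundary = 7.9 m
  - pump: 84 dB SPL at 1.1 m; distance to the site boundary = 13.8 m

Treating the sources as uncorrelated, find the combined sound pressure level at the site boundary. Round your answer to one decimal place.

66.6 dB SPL

First find each source's level at the receiver (point-source: −20·log₁₀(r/r_ref)), then combine on an intensity basis.
CNC lathe: 79 − 20·log₁₀(13.5/1.1) = 79 − 21.78 = 57.22 dB SPL.
compressor: 81 − 20·log₁₀(7.9/1.1) = 81 − 17.12 = 63.88 dB SPL.
pump: 84 − 20·log₁₀(13.8/1.1) = 84 − 21.97 = 62.03 dB SPL.
Σ 10^(L/10) = 4.564e+06 → L_total = 10·log₁₀(4.564e+06) = 66.59 dB SPL.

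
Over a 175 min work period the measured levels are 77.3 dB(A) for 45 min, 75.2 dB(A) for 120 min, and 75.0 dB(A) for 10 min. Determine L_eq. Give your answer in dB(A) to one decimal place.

75.8 dB(A)

L_eq = 10·log₁₀[(1/T)·Σ tᵢ·10^(Lᵢ/10)] with T = 175 min.
Σ tᵢ·10^(Lᵢ/10) = 45·10^(77.3/10) + 120·10^(75.2/10) + 10·10^(75.0/10) = 6.706e+09.
L_eq = 10·log₁₀(6.706e+09/175) = 75.83 dB(A).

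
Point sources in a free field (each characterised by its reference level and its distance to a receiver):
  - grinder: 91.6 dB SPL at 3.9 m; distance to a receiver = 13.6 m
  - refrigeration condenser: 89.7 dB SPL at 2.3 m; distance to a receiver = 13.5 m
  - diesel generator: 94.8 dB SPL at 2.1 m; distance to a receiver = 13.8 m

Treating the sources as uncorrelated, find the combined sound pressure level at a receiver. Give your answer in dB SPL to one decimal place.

First find each source's level at the receiver (point-source: −20·log₁₀(r/r_ref)), then combine on an intensity basis.
grinder: 91.6 − 20·log₁₀(13.6/3.9) = 91.6 − 10.85 = 80.75 dB SPL.
refrigeration condenser: 89.7 − 20·log₁₀(13.5/2.3) = 89.7 − 15.37 = 74.33 dB SPL.
diesel generator: 94.8 − 20·log₁₀(13.8/2.1) = 94.8 − 16.35 = 78.45 dB SPL.
Σ 10^(L/10) = 2.159e+08 → L_total = 10·log₁₀(2.159e+08) = 83.34 dB SPL.

83.3 dB SPL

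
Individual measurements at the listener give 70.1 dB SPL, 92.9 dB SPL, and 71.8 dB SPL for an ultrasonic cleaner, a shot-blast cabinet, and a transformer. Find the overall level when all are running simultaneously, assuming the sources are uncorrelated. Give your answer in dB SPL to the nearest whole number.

For uncorrelated sources the intensities add, so convert each level to linear form, sum, and take 10·log₁₀ of the total.
Σ 10^(L/10) = 10^(70.1/10) + 10^(92.9/10) + 10^(71.8/10) = 1.975e+09.
L_total = 10·log₁₀(1.975e+09) = 92.96 dB SPL.

93 dB SPL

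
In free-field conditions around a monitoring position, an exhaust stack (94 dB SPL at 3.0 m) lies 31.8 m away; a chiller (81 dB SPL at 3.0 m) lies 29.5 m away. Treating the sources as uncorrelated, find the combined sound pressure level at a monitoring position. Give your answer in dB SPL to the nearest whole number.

74 dB SPL

Apply inverse-square spreading to bring every level to the receiver, then sum 10^(L/10).
exhaust stack: 94 − 20·log₁₀(31.8/3.0) = 94 − 20.51 = 73.49 dB SPL.
chiller: 81 − 20·log₁₀(29.5/3.0) = 81 − 19.85 = 61.15 dB SPL.
Σ 10^(L/10) = 2.366e+07 → L_total = 10·log₁₀(2.366e+07) = 73.74 dB SPL.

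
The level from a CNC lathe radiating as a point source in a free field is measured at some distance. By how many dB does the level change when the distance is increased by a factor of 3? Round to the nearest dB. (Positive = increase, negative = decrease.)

-10 dB

Point-source spreading: ΔL = −20·log₁₀(r₂/r₁).
ΔL = −20·log₁₀(3) = -9.54 dB.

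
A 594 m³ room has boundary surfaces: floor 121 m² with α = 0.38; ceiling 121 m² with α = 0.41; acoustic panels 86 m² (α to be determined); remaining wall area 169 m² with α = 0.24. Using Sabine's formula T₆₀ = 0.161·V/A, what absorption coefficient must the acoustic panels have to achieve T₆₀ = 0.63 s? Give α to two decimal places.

From T₆₀ = 0.161·V/A, the target T₆₀ = 0.63 s needs A = 0.161·594/0.63 = 151.80 m².
Absorption from the other surfaces = 121·0.38 + 121·0.41 + 169·0.24 = 136.15 m², so the acoustic panels must supply 15.65 m² over 86 m².
α = 15.65/86 = 0.182.

0.18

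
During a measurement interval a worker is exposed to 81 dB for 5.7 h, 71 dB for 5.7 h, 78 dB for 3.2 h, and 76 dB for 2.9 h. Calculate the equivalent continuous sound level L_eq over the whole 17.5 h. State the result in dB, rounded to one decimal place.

Weight each interval's intensity by its duration and average over T = 17.5 h:
Σ tᵢ·10^(Lᵢ/10) = 5.7·10^(81/10) + 5.7·10^(71/10) + 3.2·10^(78/10) + 2.9·10^(76/10) = 1.107e+09.
L_eq = 10·log₁₀(1.107e+09/17.5) = 78.01 dB.

78.0 dB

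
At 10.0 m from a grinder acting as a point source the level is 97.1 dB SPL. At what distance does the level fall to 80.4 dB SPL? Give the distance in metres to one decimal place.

The 16.7 dB drop corresponds to a distance ratio of 10^(16.7/20) for a point source.
r₂ = 10.0·10^((97.1−80.4)/20) = 10.0·10^(16.7/20) = 68.39 m.

68.4 m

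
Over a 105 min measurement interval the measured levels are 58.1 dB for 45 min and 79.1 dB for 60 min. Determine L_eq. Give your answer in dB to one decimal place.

The energy average is taken in the linear domain: L_eq = 10·log₁₀[(Σ tᵢ·10^(Lᵢ/10))/T], T = 105 min.
Σ tᵢ·10^(Lᵢ/10) = 45·10^(58.1/10) + 60·10^(79.1/10) = 4.906e+09.
L_eq = 10·log₁₀(4.906e+09/105) = 76.70 dB.

76.7 dB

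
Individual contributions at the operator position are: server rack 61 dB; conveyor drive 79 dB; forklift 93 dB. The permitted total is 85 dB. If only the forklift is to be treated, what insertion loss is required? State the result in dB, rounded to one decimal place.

Everything except the forklift sums to 10^(61/10) + 10^(79/10) = 8.069e+07 in linear terms, 79.07 dB.
To meet 85 dB overall, the treated forklift may contribute at most 10^(85/10) − 8.069e+07 = 2.355e+08, i.e. 83.72 dB.
Required insertion loss = 93 − 83.72 = 9.28 dB.

9.3 dB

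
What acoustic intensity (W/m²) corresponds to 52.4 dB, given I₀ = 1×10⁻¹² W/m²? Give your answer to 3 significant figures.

1.74e-07 W/m²

I = I₀·10^(L/10) = 10⁻¹² × 10^(52.4/10) = 10^(-6.760).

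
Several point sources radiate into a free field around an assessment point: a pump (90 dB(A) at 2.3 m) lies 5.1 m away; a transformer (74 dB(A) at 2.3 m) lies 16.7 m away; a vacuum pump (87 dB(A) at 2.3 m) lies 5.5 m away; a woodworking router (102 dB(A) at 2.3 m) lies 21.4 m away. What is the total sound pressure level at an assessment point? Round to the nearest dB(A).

87 dB(A)

First find each source's level at the receiver (point-source: −20·log₁₀(r/r_ref)), then combine on an intensity basis.
pump: 90 − 20·log₁₀(5.1/2.3) = 90 − 6.92 = 83.08 dB(A).
transformer: 74 − 20·log₁₀(16.7/2.3) = 74 − 17.22 = 56.78 dB(A).
vacuum pump: 87 − 20·log₁₀(5.5/2.3) = 87 − 7.57 = 79.43 dB(A).
woodworking router: 102 − 20·log₁₀(21.4/2.3) = 102 − 19.37 = 82.63 dB(A).
Σ 10^(L/10) = 4.746e+08 → L_total = 10·log₁₀(4.746e+08) = 86.76 dB(A).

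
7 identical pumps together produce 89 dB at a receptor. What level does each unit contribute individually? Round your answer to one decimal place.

For N identical incoherent sources L_total = L₁ + 10·log₁₀ N, so L₁ = 89 − 10·log₁₀(7) = 89 − 8.451.

80.5 dB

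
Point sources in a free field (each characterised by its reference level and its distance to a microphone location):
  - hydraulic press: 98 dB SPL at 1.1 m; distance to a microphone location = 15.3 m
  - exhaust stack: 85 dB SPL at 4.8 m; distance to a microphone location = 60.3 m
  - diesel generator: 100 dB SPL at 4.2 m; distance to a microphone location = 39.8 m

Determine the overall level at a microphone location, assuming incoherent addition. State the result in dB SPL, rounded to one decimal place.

Apply inverse-square spreading to bring every level to the receiver, then sum 10^(L/10).
hydraulic press: 98 − 20·log₁₀(15.3/1.1) = 98 − 22.87 = 75.13 dB SPL.
exhaust stack: 85 − 20·log₁₀(60.3/4.8) = 85 − 21.98 = 63.02 dB SPL.
diesel generator: 100 − 20·log₁₀(39.8/4.2) = 100 − 19.53 = 80.47 dB SPL.
Σ 10^(L/10) = 1.460e+08 → L_total = 10·log₁₀(1.460e+08) = 81.64 dB SPL.

81.6 dB SPL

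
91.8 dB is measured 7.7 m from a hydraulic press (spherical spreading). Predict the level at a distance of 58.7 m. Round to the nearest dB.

For a point source, L₂ = L₁ − 20·log₁₀(r₂/r₁).
L₂ = 91.8 − 20·log₁₀(58.7/7.7) = 91.8 − 17.643 = 74.16 dB.

74 dB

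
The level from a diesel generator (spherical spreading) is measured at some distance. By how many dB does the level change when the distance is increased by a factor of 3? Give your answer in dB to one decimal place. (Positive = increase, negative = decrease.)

A point source loses 6 dB per doubling of distance; generally ΔL = −20·log₁₀(r₂/r₁).
ΔL = −20·log₁₀(3) = -9.54 dB.

-9.5 dB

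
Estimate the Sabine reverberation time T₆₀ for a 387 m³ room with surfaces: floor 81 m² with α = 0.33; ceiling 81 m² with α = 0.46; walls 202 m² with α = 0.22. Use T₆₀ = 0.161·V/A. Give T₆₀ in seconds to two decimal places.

A = Σ Sᵢαᵢ = 81·0.33 + 81·0.46 + 202·0.22 = 108.43 m².
T₆₀ = 0.161·V/A = 0.161·387/108.43 = 0.575 s.

0.57 s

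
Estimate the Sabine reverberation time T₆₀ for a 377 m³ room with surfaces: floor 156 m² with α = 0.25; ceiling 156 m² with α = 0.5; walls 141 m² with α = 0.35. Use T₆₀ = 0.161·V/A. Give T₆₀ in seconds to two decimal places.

Summing Sᵢαᵢ: 156·0.25 + 156·0.5 + 141·0.35 = 166.35 m².
T₆₀ = 0.161 × 377 / 166.35 = 0.365 s.

0.36 s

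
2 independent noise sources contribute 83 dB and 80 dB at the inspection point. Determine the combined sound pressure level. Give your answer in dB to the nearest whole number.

85 dB

Incoherent sources combine by intensity addition: L_total = 10·log₁₀(Σ 10^(L_i/10)).
Σ 10^(L/10) = 10^(83/10) + 10^(80/10) = 2.995e+08.
L_total = 10·log₁₀(2.995e+08) = 84.76 dB.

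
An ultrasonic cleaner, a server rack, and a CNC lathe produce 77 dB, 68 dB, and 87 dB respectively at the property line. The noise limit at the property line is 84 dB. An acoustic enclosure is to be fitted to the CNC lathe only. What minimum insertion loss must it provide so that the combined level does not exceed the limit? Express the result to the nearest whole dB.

Everything except the CNC lathe sums to 10^(77/10) + 10^(68/10) = 5.643e+07 in linear terms, 77.51 dB.
The limit corresponds to 10^(84/10) = 2.512e+08; subtracting the fixed part leaves 1.948e+08 for the CNC lathe, i.e. 82.90 dB.
Required insertion loss = 87 − 82.90 = 4.10 dB.

4 dB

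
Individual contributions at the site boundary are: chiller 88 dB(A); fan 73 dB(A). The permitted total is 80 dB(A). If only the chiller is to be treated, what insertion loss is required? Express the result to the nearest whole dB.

9 dB

The untreated sources together contribute 10^(73/10) = 1.995e+07, i.e. 73.00 dB(A).
The limit corresponds to 10^(80/10) = 1.000e+08; subtracting the fixed part leaves 8.005e+07 for the chiller, i.e. 79.03 dB(A).
So the chiller must be reduced from 88 to 79.03 dB(A): IL = 8.97 dB.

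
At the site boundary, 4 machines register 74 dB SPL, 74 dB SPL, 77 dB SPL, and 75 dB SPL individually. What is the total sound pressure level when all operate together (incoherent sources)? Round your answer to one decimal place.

81.2 dB SPL

For uncorrelated sources the intensities add, so convert each level to linear form, sum, and take 10·log₁₀ of the total.
Σ 10^(L/10) = 10^(74/10) + 10^(74/10) + 10^(77/10) + 10^(75/10) = 1.320e+08.
L_total = 10·log₁₀(1.320e+08) = 81.21 dB SPL.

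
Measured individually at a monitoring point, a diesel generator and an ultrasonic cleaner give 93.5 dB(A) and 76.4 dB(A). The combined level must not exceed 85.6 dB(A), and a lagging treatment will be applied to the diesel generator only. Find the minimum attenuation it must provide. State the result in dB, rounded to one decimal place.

8.5 dB

The untreated sources together contribute 10^(76.4/10) = 4.365e+07, i.e. 76.40 dB(A).
To meet 85.6 dB(A) overall, the treated diesel generator may contribute at most 10^(85.6/10) − 4.365e+07 = 3.194e+08, i.e. 85.04 dB(A).
Required insertion loss = 93.5 − 85.04 = 8.46 dB.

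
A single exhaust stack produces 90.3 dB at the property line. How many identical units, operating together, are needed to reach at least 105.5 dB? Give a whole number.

The shortfall is 105.5 − 90.3 = 15.2 dB, and N units add 10·log₁₀ N, so need 10·log₁₀ N ≥ 15.2.
N ≥ 10^(15.2/10) = 33.113, so N = 34.

34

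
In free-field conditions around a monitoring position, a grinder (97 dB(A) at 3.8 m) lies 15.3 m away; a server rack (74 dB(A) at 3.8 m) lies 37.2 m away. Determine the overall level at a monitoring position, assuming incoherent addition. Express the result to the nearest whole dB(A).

85 dB(A)

Propagate each source to the receiver with L = L_ref − 20·log₁₀(r/r_ref), then add intensities.
grinder: 97 − 20·log₁₀(15.3/3.8) = 97 − 12.10 = 84.90 dB(A).
server rack: 74 − 20·log₁₀(37.2/3.8) = 74 − 19.82 = 54.18 dB(A).
Σ 10^(L/10) = 3.094e+08 → L_total = 10·log₁₀(3.094e+08) = 84.91 dB(A).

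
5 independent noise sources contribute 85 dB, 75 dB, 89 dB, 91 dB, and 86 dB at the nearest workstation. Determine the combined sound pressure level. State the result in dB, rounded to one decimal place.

Incoherent sources combine by intensity addition: L_total = 10·log₁₀(Σ 10^(L_i/10)).
Σ 10^(L/10) = 10^(85/10) + 10^(75/10) + 10^(89/10) + 10^(91/10) + 10^(86/10) = 2.799e+09.
L_total = 10·log₁₀(2.799e+09) = 94.47 dB.

94.5 dB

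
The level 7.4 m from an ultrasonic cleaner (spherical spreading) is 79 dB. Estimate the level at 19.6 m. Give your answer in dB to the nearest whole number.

Point-source attenuation: ΔL = 20·log₁₀(r₂/r₁) = 20·log₁₀(19.6/7.4) = 8.460 dB.
L₂ = 79 − 20·log₁₀(19.6/7.4) = 79 − 8.460 = 70.54 dB.

71 dB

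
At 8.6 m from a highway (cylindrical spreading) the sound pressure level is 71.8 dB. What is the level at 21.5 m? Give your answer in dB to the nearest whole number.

68 dB

Cylindrical spreading from a line source gives a 10·log₁₀(r₂/r₁) drop.
L₂ = 71.8 − 10·log₁₀(21.5/8.6) = 71.8 − 3.979 = 67.82 dB.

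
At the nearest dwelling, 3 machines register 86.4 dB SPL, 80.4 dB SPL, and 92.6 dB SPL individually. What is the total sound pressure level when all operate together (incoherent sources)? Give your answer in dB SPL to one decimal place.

93.7 dB SPL

Incoherent sources combine by intensity addition: L_total = 10·log₁₀(Σ 10^(L_i/10)).
Σ 10^(L/10) = 10^(86.4/10) + 10^(80.4/10) + 10^(92.6/10) = 2.366e+09.
L_total = 10·log₁₀(2.366e+09) = 93.74 dB SPL.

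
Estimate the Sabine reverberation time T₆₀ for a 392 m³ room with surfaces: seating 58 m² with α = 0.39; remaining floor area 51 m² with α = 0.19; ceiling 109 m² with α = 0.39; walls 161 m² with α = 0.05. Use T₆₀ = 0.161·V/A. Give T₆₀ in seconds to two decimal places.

A = Σ Sᵢαᵢ = 58·0.39 + 51·0.19 + 109·0.39 + 161·0.05 = 82.87 m².
T₆₀ = 0.161 × 392 / 82.87 = 0.762 s.

0.76 s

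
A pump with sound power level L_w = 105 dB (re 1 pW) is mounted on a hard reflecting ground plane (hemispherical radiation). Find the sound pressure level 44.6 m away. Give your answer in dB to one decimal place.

Free-field hemispherical radiation: L_p = L_w − 10·log₁₀(2π·r²), r = 44.6 m.
2π·r² = 1.25e+04 m², 10·log₁₀ of that is 40.968 dB.
L_p = 105 − 40.968 = 64.03 dB.

64.0 dB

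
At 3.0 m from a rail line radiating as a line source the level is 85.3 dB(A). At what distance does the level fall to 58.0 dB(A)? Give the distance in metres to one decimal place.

Line-source spreading drops the level by 10·log₁₀(r₂/r₁); inverting, r₂/r₁ = 10^(ΔL/10).
r₂ = 3.0·10^((85.3−58.0)/10) = 3.0·10^(27.3/10) = 1611.10 m.

1611.1 m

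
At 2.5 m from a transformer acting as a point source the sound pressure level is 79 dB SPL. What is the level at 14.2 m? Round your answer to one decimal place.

For a point source, L₂ = L₁ − 20·log₁₀(r₂/r₁).
L₂ = 79 − 20·log₁₀(14.2/2.5) = 79 − 15.087 = 63.91 dB SPL.

63.9 dB SPL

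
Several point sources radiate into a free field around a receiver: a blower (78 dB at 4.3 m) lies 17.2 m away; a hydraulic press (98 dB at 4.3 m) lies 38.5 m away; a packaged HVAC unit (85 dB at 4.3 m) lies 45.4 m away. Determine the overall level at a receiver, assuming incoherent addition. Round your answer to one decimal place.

79.3 dB

Propagate each source to the receiver with L = L_ref − 20·log₁₀(r/r_ref), then add intensities.
blower: 78 − 20·log₁₀(17.2/4.3) = 78 − 12.04 = 65.96 dB.
hydraulic press: 98 − 20·log₁₀(38.5/4.3) = 98 − 19.04 = 78.96 dB.
packaged HVAC unit: 85 − 20·log₁₀(45.4/4.3) = 85 − 20.47 = 64.53 dB.
Σ 10^(L/10) = 8.549e+07 → L_total = 10·log₁₀(8.549e+07) = 79.32 dB.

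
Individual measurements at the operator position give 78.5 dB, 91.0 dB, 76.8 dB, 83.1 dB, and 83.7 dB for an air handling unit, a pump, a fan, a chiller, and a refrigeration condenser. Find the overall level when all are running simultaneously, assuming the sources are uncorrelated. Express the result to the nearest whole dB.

93 dB

For uncorrelated sources the intensities add, so convert each level to linear form, sum, and take 10·log₁₀ of the total.
Σ 10^(L/10) = 10^(78.5/10) + 10^(91.0/10) + 10^(76.8/10) + 10^(83.1/10) + 10^(83.7/10) = 1.816e+09.
L_total = 10·log₁₀(1.816e+09) = 92.59 dB.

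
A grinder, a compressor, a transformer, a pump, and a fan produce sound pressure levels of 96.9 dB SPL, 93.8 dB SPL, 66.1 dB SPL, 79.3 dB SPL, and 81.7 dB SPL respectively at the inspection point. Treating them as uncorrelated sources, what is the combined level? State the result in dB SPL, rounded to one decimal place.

For uncorrelated sources the intensities add, so convert each level to linear form, sum, and take 10·log₁₀ of the total.
Σ 10^(L/10) = 10^(96.9/10) + 10^(93.8/10) + 10^(66.1/10) + 10^(79.3/10) + 10^(81.7/10) = 7.534e+09.
L_total = 10·log₁₀(7.534e+09) = 98.77 dB SPL.

98.8 dB SPL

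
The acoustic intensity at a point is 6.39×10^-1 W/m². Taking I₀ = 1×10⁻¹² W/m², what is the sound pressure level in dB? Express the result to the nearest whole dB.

L = 10·log₁₀(I/I₀) = 10·log₁₀(6.39×10^-1/10⁻¹²) = 10·log₁₀(6.39×10^11).
L = 10·(0.8055 + 11) = 118.06 dB.

118 dB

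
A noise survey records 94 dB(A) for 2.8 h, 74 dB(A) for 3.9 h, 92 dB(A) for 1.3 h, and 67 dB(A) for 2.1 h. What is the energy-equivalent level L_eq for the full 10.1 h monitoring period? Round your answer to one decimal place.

Weight each interval's intensity by its duration and average over T = 10.1 h:
Σ tᵢ·10^(Lᵢ/10) = 2.8·10^(94/10) + 3.9·10^(74/10) + 1.3·10^(92/10) + 2.1·10^(67/10) = 9.202e+09.
L_eq = 10·log₁₀(9.202e+09/10.1) = 89.60 dB(A).

89.6 dB(A)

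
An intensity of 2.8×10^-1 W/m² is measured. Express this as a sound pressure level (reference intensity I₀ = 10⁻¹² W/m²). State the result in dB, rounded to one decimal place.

I/I₀ = 2.8×10^-1/10⁻¹² = 2.8×10^11, and L = 10·log₁₀(I/I₀).
L = 10·(0.4472 + 11) = 114.47 dB.

114.5 dB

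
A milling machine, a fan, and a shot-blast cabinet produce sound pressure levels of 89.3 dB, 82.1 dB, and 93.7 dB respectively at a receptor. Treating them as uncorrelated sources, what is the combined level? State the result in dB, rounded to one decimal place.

95.3 dB

For uncorrelated sources the intensities add, so convert each level to linear form, sum, and take 10·log₁₀ of the total.
Σ 10^(L/10) = 10^(89.3/10) + 10^(82.1/10) + 10^(93.7/10) = 3.358e+09.
L_total = 10·log₁₀(3.358e+09) = 95.26 dB.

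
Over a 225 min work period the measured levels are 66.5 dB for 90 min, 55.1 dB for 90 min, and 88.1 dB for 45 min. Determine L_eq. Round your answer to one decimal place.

81.2 dB

Weight each interval's intensity by its duration and average over T = 225 min:
Σ tᵢ·10^(Lᵢ/10) = 90·10^(66.5/10) + 90·10^(55.1/10) + 45·10^(88.1/10) = 2.949e+10.
L_eq = 10·log₁₀(2.949e+10/225) = 81.17 dB.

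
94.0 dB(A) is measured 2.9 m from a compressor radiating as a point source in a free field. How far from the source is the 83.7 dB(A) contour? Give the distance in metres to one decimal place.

For a point source L₁ − L₂ = 20·log₁₀(r₂/r₁), so r₂ = r₁·10^((L₁−L₂)/20).
r₂ = 2.9·10^((94.0−83.7)/20) = 2.9·10^(10.3/20) = 9.49 m.

9.5 m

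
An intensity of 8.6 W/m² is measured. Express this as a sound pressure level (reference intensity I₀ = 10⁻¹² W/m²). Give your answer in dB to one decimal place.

129.3 dB

I/I₀ = 8.6/10⁻¹² = 8.6×10^12, and L = 10·log₁₀(I/I₀).
L = 10·(0.9345 + 12) = 129.34 dB.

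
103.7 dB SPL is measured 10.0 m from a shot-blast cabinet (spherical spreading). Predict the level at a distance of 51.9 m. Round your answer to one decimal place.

89.4 dB SPL

Point-source attenuation: ΔL = 20·log₁₀(r₂/r₁) = 20·log₁₀(51.9/10.0) = 14.303 dB.
L₂ = 103.7 − 20·log₁₀(51.9/10.0) = 103.7 − 14.303 = 89.40 dB SPL.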